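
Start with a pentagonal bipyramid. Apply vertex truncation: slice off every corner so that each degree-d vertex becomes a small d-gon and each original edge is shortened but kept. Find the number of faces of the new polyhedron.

17

The base solid has V = 7, E = 15, F = 10.
Truncation replaces each original edge-end by a new vertex, so V′ = 2E = 30.
Each original edge survives, and each old vertex of degree d contributes d new edges; summing degrees gives Σd = 2E, so E′ = E + 2E = 3E = 45.
Each original face survives and each original vertex becomes one new face: F′ = F + V = 17.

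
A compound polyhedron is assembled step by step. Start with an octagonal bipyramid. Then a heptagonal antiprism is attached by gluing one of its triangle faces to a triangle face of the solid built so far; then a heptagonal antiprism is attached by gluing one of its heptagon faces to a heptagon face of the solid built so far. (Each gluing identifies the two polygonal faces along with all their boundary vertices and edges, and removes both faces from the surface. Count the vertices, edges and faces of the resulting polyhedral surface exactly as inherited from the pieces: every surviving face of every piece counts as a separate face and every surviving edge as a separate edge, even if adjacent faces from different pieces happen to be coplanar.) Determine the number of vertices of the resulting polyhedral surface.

An octagonal bipyramid: V=10, E=24, F=16.
Attach a heptagonal antiprism (V=14, E=28, F=16) along a 3-gon: merge 3 vertices and 3 edges, delete both glued faces → V=21, E=49, F=30.
Attach a heptagonal antiprism (V=14, E=28, F=16) along a 7-gon: merge 7 vertices and 7 edges, delete both glued faces → V=28, E=70, F=44.
Check: V − E + F = 28 − 70 + 44 = 2.

28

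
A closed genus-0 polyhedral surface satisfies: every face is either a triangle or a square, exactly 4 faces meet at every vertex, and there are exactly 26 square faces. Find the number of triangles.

8

Let x be the number of triangles; then F = 26 + x.
Edge–face incidences: 2E = 4·26 + 3·x = 104 + 3x.
Every vertex has degree 4, so 4V = 2E.
Euler: V − E + F = 2 ⇒ (2E)/4 − E + (26 + x) = 2.
Multiply by 8: 2·(2E) − 4·(2E) + 8·(26 + x) = 16, i.e. 208 + 8x − 2·(104 + 3x) = 16.
Collecting terms: 2x = 16, so x = 8.
Then 2E = 104 + 3·8 = 128, so E = 64, V = 2E/4 = 32, F = 26 + 8 = 34.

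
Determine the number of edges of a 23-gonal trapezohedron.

The n-trapezohedron (dual of the n-antiprism) has V = 2·23 + 2 = 48, E = 4·23 = 92, F = 2·23 = 46.

92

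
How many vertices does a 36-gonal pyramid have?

37

A pyramid on an n-gon base has one n-gon and n triangles: V = 36 + 1 = 37, E = 2·36 = 72, F = 36 + 1 = 37.
Check: V − E + F = 37 − 72 + 37 = 2.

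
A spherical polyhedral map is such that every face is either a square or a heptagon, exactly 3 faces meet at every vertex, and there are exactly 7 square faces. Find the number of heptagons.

2

Let x be the number of heptagons; then F = 7 + x.
Edge–face incidences: 2E = 4·7 + 7·x = 28 + 7x.
Every vertex has degree 3, so 3V = 2E.
Euler: V − E + F = 2 ⇒ (2E)/3 − E + (7 + x) = 2.
Multiply by 6: 2·(2E) − 3·(2E) + 6·(7 + x) = 12, i.e. 42 + 6x − (28 + 7x) = 12.
Collecting terms: −x + 14 = 12, so −x = −2, so x = 2.
Then 2E = 28 + 7·2 = 42, so E = 21, V = 2E/3 = 14, F = 7 + 2 = 9.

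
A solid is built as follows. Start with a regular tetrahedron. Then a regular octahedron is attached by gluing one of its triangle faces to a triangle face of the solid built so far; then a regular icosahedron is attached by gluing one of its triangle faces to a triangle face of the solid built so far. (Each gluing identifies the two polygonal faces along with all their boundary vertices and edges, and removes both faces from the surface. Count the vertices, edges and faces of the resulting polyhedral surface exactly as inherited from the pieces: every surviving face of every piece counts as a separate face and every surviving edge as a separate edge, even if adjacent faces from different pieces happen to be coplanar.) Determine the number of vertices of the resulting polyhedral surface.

A regular tetrahedron: V=4, E=6, F=4.
Attach a regular octahedron (V=6, E=12, F=8) along a 3-gon: merge 3 vertices and 3 edges, delete both glued faces → V=7, E=15, F=10.
Attach a regular icosahedron (V=12, E=30, F=20) along a 3-gon: merge 3 vertices and 3 edges, delete both glued faces → V=16, E=42, F=28.
Check: V − E + F = 16 − 42 + 28 = 2.

16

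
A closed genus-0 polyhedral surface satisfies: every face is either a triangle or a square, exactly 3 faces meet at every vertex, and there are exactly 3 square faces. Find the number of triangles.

Let x be the number of triangles; then F = 3 + x.
Edge–face incidences: 2E = 4·3 + 3·x = 12 + 3x.
Every vertex has degree 3, so 3V = 2E.
Euler: V − E + F = 2 ⇒ (2E)/3 − E + (3 + x) = 2.
Multiply by 6: 2·(2E) − 3·(2E) + 6·(3 + x) = 12, i.e. 18 + 6x − (12 + 3x) = 12.
Collecting terms: 3x + 6 = 12, so 3x = 6, so x = 2.
Then 2E = 12 + 3·2 = 18, so E = 9, V = 2E/3 = 6, F = 3 + 2 = 5.

2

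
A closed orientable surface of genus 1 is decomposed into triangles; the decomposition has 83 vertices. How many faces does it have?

χ = 2 − 2·1 = 0, and every face is a triangle so 3F = 2E.
V − E + F = 0 with E = 3F/2 gives 83 − (3/2 − 1)·F = 0, so F = 166 and E = 249.

166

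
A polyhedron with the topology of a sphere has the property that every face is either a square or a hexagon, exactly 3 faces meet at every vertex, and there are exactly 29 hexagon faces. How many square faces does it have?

Let x be the number of squares; then F = 29 + x.
Edge–face incidences: 2E = 6·29 + 4·x = 174 + 4x.
Every vertex has degree 3, so 3V = 2E.
Euler: V − E + F = 2 ⇒ (2E)/3 − E + (29 + x) = 2.
Multiply by 6: 2·(2E) − 3·(2E) + 6·(29 + x) = 12, i.e. 174 + 6x − (174 + 4x) = 12.
Collecting terms: 2x = 12, so x = 6.
Then 2E = 174 + 4·6 = 198, so E = 99, V = 2E/3 = 66, F = 29 + 6 = 35.

6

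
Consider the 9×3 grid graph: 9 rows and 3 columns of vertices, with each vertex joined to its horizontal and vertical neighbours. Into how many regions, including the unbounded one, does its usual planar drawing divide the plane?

17

The grid has V = 9·3 = 27 vertices and E = 9·2 + 3·8 = 42 edges.
F = 2 − V + E = 2 − 27 + 42 = 17.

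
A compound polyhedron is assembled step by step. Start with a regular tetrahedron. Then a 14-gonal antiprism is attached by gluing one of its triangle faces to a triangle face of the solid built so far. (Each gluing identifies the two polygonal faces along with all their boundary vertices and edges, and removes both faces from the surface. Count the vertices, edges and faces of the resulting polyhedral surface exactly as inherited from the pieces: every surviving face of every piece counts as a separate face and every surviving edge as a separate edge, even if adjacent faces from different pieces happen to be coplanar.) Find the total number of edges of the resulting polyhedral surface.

A regular tetrahedron: V=4, E=6, F=4.
Attach a 14-gonal antiprism (V=28, E=56, F=30) along a 3-gon: merge 3 vertices and 3 edges, delete both glued faces → V=29, E=59, F=32.
Check: V − E + F = 29 − 59 + 32 = 2.

59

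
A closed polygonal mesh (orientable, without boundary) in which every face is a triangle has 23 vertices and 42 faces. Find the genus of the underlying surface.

Every face is a triangle, so 2E = 3·42 = 126, giving E = 63.
χ = V − E + F = 23 − 63 + 42 = 2.
For a closed orientable surface χ = 2 − 2g, so g = (2 − (2))/2 = 0.

0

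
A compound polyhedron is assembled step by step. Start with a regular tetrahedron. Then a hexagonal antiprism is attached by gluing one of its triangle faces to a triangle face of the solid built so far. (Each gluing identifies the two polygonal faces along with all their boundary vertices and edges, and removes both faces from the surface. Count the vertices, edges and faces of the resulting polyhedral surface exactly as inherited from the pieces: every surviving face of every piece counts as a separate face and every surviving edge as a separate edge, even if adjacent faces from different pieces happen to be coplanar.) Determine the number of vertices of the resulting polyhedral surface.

A regular tetrahedron: V=4, E=6, F=4.
Attach a hexagonal antiprism (V=12, E=24, F=14) along a 3-gon: merge 3 vertices and 3 edges, delete both glued faces → V=13, E=27, F=16.
Check: V − E + F = 13 − 27 + 16 = 2.

13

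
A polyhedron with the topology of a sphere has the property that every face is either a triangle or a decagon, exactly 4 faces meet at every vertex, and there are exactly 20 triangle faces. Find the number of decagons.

Let x be the number of decagons; then F = 20 + x.
Edge–face incidences: 2E = 3·20 + 10·x = 60 + 10x.
Every vertex has degree 4, so 4V = 2E.
Euler: V − E + F = 2 ⇒ (2E)/4 − E + (20 + x) = 2.
Multiply by 8: 2·(2E) − 4·(2E) + 8·(20 + x) = 16, i.e. 160 + 8x − 2·(60 + 10x) = 16.
Collecting terms: −12x + 40 = 16, so −12x = −24, so x = 2.
Then 2E = 60 + 10·2 = 80, so E = 40, V = 2E/4 = 20, F = 20 + 2 = 22.

2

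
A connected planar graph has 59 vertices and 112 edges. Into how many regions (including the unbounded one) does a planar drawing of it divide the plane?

Euler's formula for a connected plane graph: V − E + F = 2, so F = 2 − 59 + 112 = 55.

55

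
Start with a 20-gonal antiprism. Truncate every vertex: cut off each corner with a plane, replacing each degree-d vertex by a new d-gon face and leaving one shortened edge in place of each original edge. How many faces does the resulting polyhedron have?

The base solid has V = 40, E = 80, F = 42.
Truncation replaces each original edge-end by a new vertex, so V′ = 2E = 160.
Each original edge survives, and each old vertex of degree d contributes d new edges; summing degrees gives Σd = 2E, so E′ = E + 2E = 3E = 240.
Each original face survives and each original vertex becomes one new face: F′ = F + V = 82.

82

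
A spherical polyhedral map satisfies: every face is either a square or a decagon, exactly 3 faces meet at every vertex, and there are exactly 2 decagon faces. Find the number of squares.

10

Let x be the number of squares; then F = 2 + x.
Edge–face incidences: 2E = 10·2 + 4·x = 20 + 4x.
Every vertex has degree 3, so 3V = 2E.
Euler: V − E + F = 2 ⇒ (2E)/3 − E + (2 + x) = 2.
Multiply by 6: 2·(2E) − 3·(2E) + 6·(2 + x) = 12, i.e. 12 + 6x − (20 + 4x) = 12.
Collecting terms: 2x − 8 = 12, so 2x = 20, so x = 10.
Then 2E = 20 + 4·10 = 60, so E = 30, V = 2E/3 = 20, F = 2 + 10 = 12.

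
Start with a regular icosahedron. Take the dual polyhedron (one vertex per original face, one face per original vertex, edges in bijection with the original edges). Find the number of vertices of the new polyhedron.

The base solid has V = 12, E = 30, F = 20.
The dual swaps V and F and preserves E: V′ = F = 20, E′ = E = 30, F′ = V = 12.

20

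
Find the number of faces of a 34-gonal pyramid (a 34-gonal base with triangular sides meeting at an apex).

35

A pyramid on an n-gon base has one n-gon and n triangles: V = 34 + 1 = 35, E = 2·34 = 68, F = 34 + 1 = 35.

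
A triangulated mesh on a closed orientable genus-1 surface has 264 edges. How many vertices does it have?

χ = 2 − 2·1 = 0, and every face is a triangle so 3F = 2E.
F = 2E/3 = 176. Then V = 0 + E − F = 0 + 264 − 176 = 88.

88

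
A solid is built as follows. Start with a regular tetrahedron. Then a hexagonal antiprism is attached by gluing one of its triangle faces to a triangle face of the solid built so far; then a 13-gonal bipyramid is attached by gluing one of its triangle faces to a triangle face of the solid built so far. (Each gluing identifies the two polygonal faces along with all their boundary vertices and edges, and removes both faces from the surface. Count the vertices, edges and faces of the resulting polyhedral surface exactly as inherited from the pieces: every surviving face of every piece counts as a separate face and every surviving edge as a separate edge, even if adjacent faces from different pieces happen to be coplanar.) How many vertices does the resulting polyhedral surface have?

A regular tetrahedron: V=4, E=6, F=4.
Attach a hexagonal antiprism (V=12, E=24, F=14) along a 3-gon: merge 3 vertices and 3 edges, delete both glued faces → V=13, E=27, F=16.
Attach a 13-gonal bipyramid (V=15, E=39, F=26) along a 3-gon: merge 3 vertices and 3 edges, delete both glued faces → V=25, E=63, F=40.
Check: V − E + F = 25 − 63 + 40 = 2.

25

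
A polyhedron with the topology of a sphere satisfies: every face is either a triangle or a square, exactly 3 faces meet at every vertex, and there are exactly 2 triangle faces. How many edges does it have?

9

Let x be the number of squares; then F = 2 + x.
Edge–face incidences: 2E = 3·2 + 4·x = 6 + 4x.
Every vertex has degree 3, so 3V = 2E.
Euler: V − E + F = 2 ⇒ (2E)/3 − E + (2 + x) = 2.
Multiply by 6: 2·(2E) − 3·(2E) + 6·(2 + x) = 12, i.e. 12 + 6x − (6 + 4x) = 12.
Collecting terms: 2x + 6 = 12, so 2x = 6, so x = 3.
Then 2E = 6 + 4·3 = 18, so E = 9, V = 2E/3 = 6, F = 2 + 3 = 5.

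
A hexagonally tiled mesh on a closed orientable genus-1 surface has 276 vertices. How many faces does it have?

138

χ = 2 − 2·1 = 0, and every face is a hexagon so 6F = 2E.
V − E + F = 0 with E = 6F/2 gives 276 − (6/2 − 1)·F = 0, so F = 138 and E = 414.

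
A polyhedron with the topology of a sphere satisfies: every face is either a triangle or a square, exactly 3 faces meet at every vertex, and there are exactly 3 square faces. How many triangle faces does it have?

2

Let x be the number of triangles; then F = 3 + x.
Edge–face incidences: 2E = 4·3 + 3·x = 12 + 3x.
Every vertex has degree 3, so 3V = 2E.
Euler: V − E + F = 2 ⇒ (2E)/3 − E + (3 + x) = 2.
Multiply by 6: 2·(2E) − 3·(2E) + 6·(3 + x) = 12, i.e. 18 + 6x − (12 + 3x) = 12.
Collecting terms: 3x + 6 = 12, so 3x = 6, so x = 2.
Then 2E = 12 + 3·2 = 18, so E = 9, V = 2E/3 = 6, F = 3 + 2 = 5.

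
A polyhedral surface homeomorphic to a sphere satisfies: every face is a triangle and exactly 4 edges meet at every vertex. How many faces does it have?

Each face has 3 edges and each edge borders two faces, so 2E = 3F.
Each vertex has degree 4, so 4V = 2E and hence V = 3F/4.
Euler: V − E + F = 2 ⇒ (3F/4) − (3F/2) + F = 2.
Multiply by 8: (6 − 12 + 8)F = 16, i.e. 2F = 16.
So F = 8, E = 3·8/2 = 12, V = 3·8/4 = 6.

8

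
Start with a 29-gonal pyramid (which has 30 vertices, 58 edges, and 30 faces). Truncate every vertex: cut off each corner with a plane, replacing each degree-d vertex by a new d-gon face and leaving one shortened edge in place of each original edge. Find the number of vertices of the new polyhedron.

116

Truncation replaces each original edge-end by a new vertex, so V′ = 2E = 116.
Each original edge survives, and each old vertex of degree d contributes d new edges; summing degrees gives Σd = 2E, so E′ = E + 2E = 3E = 174.
Each original face survives and each original vertex becomes one new face: F′ = F + V = 60.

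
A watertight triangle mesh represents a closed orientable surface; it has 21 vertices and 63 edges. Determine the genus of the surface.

Every face is a triangle and each edge borders two faces, so 3F = 2·63, giving F = 42.
χ = V − E + F = 21 − 63 + 42 = 0.
For a closed orientable surface χ = 2 − 2g, so g = (2 − (0))/2 = 1.

1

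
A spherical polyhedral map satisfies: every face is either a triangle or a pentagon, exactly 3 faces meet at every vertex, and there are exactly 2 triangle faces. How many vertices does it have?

12

Let x be the number of pentagons; then F = 2 + x.
Edge–face incidences: 2E = 3·2 + 5·x = 6 + 5x.
Every vertex has degree 3, so 3V = 2E.
Euler: V − E + F = 2 ⇒ (2E)/3 − E + (2 + x) = 2.
Multiply by 6: 2·(2E) − 3·(2E) + 6·(2 + x) = 12, i.e. 12 + 6x − (6 + 5x) = 12.
Collecting terms: x + 6 = 12, so x = 6.
Then 2E = 6 + 5·6 = 36, so E = 18, V = 2E/3 = 12, F = 2 + 6 = 8.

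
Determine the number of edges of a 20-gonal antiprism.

An antiprism on an n-gon has two n-gon caps and 2n triangles: V = 2·20 = 40, E = 4·20 = 80, F = 2·20 + 2 = 42.
Check: V − E + F = 40 − 80 + 42 = 2.

80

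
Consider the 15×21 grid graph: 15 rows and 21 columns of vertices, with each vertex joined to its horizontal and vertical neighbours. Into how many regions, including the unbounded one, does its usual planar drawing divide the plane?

281

The grid has V = 15·21 = 315 vertices and E = 15·20 + 21·14 = 594 edges.
F = 2 − V + E = 2 − 315 + 594 = 281.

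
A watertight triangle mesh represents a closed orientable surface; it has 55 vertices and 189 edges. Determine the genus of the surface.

5

Every face is a triangle and each edge borders two faces, so 3F = 2·189, giving F = 126.
χ = V − E + F = 55 − 189 + 126 = -8.
For a closed orientable surface χ = 2 − 2g, so g = (2 − (-8))/2 = 5.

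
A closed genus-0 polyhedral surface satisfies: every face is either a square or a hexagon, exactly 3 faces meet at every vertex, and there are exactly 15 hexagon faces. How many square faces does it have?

6

Let x be the number of squares; then F = 15 + x.
Edge–face incidences: 2E = 6·15 + 4·x = 90 + 4x.
Every vertex has degree 3, so 3V = 2E.
Euler: V − E + F = 2 ⇒ (2E)/3 − E + (15 + x) = 2.
Multiply by 6: 2·(2E) − 3·(2E) + 6·(15 + x) = 12, i.e. 90 + 6x − (90 + 4x) = 12.
Collecting terms: 2x = 12, so x = 6.
Then 2E = 90 + 4·6 = 114, so E = 57, V = 2E/3 = 38, F = 15 + 6 = 21.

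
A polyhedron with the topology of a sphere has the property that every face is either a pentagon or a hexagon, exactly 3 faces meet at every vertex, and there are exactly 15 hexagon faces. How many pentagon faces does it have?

12

Let x be the number of pentagons; then F = 15 + x.
Edge–face incidences: 2E = 6·15 + 5·x = 90 + 5x.
Every vertex has degree 3, so 3V = 2E.
Euler: V − E + F = 2 ⇒ (2E)/3 − E + (15 + x) = 2.
Multiply by 6: 2·(2E) − 3·(2E) + 6·(15 + x) = 12, i.e. 90 + 6x − (90 + 5x) = 12.
Collecting terms: x = 12.
Then 2E = 90 + 5·12 = 150, so E = 75, V = 2E/3 = 50, F = 15 + 12 = 27.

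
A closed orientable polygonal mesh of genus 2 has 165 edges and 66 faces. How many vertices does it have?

For a closed orientable surface of genus 2, χ = 2 − 2·2 = -2.
V = -2 + E − F = -2 + 165 − 66 = 97.

97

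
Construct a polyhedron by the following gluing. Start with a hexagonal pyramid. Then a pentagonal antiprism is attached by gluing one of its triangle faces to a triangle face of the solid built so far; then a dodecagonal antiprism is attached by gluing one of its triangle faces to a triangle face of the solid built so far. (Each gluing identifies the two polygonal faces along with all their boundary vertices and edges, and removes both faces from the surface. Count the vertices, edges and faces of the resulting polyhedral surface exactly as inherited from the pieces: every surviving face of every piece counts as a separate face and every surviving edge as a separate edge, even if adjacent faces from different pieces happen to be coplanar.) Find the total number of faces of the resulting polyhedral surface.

A hexagonal pyramid: V=7, E=12, F=7.
Attach a pentagonal antiprism (V=10, E=20, F=12) along a 3-gon: merge 3 vertices and 3 edges, delete both glued faces → V=14, E=29, F=17.
Attach a dodecagonal antiprism (V=24, E=48, F=26) along a 3-gon: merge 3 vertices and 3 edges, delete both glued faces → V=35, E=74, F=41.
Check: V − E + F = 35 − 74 + 41 = 2.

41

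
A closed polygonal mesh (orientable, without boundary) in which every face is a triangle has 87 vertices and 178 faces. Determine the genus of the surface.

Every face is a triangle, so 2E = 3·178 = 534, giving E = 267.
χ = V − E + F = 87 − 267 + 178 = -2.
For a closed orientable surface χ = 2 − 2g, so g = (2 − (-2))/2 = 2.

2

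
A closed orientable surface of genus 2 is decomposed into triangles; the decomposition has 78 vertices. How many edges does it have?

240

χ = 2 − 2·2 = -2, and every face is a triangle so 3F = 2E.
V − E + F = -2 with E = 3F/2 gives 78 − (3/2 − 1)·F = -2, so F = 160 and E = 240.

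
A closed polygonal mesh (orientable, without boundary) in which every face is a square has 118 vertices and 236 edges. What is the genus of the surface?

1

Every face is a square and each edge borders two faces, so 4F = 2·236, giving F = 118.
χ = V − E + F = 118 − 236 + 118 = 0.
For a closed orientable surface χ = 2 − 2g, so g = (2 − (0))/2 = 1.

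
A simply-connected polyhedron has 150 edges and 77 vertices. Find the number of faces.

Here V − E + F = 2.
F = 2 − V + E = 2 − 77 + 150 = 75.

75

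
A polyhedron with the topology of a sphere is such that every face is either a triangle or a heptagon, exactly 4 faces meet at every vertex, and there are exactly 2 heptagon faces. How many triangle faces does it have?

14

Let x be the number of triangles; then F = 2 + x.
Edge–face incidences: 2E = 7·2 + 3·x = 14 + 3x.
Every vertex has degree 4, so 4V = 2E.
Euler: V − E + F = 2 ⇒ (2E)/4 − E + (2 + x) = 2.
Multiply by 8: 2·(2E) − 4·(2E) + 8·(2 + x) = 16, i.e. 16 + 8x − 2·(14 + 3x) = 16.
Collecting terms: 2x − 12 = 16, so 2x = 28, so x = 14.
Then 2E = 14 + 3·14 = 56, so E = 28, V = 2E/4 = 14, F = 2 + 14 = 16.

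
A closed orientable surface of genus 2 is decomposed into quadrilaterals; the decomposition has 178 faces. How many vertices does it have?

176

χ = 2 − 2·2 = -2, and every face is a square so 4F = 2E.
E = 4·178/2 = 356. Then V = -2 + E − F = -2 + 356 − 178 = 176.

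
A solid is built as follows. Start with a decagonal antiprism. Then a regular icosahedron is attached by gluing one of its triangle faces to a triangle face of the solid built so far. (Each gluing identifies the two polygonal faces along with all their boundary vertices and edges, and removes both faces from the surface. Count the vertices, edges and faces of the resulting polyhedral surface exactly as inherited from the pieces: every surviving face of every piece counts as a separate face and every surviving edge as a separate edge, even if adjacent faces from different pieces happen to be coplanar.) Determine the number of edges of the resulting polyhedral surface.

67

A decagonal antiprism: V=20, E=40, F=22.
Attach a regular icosahedron (V=12, E=30, F=20) along a 3-gon: merge 3 vertices and 3 edges, delete both glued faces → V=29, E=67, F=40.
Check: V − E + F = 29 − 67 + 40 = 2.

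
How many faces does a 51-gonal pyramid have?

A pyramid on an n-gon base has one n-gon and n triangles: V = 51 + 1 = 52, E = 2·51 = 102, F = 51 + 1 = 52.

52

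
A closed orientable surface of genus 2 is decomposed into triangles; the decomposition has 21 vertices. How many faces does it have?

χ = 2 − 2·2 = -2, and every face is a triangle so 3F = 2E.
V − E + F = -2 with E = 3F/2 gives 21 − (3/2 − 1)·F = -2, so F = 46 and E = 69.

46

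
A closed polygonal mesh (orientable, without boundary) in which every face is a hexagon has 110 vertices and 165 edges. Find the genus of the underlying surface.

Every face is a hexagon and each edge borders two faces, so 6F = 2·165, giving F = 55.
χ = V − E + F = 110 − 165 + 55 = 0.
For a closed orientable surface χ = 2 − 2g, so g = (2 − (0))/2 = 1.

1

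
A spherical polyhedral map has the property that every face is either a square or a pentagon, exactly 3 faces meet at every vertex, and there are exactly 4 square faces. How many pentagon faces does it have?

4

Let x be the number of pentagons; then F = 4 + x.
Edge–face incidences: 2E = 4·4 + 5·x = 16 + 5x.
Every vertex has degree 3, so 3V = 2E.
Euler: V − E + F = 2 ⇒ (2E)/3 − E + (4 + x) = 2.
Multiply by 6: 2·(2E) − 3·(2E) + 6·(4 + x) = 12, i.e. 24 + 6x − (16 + 5x) = 12.
Collecting terms: x + 8 = 12, so x = 4.
Then 2E = 16 + 5·4 = 36, so E = 18, V = 2E/3 = 12, F = 4 + 4 = 8.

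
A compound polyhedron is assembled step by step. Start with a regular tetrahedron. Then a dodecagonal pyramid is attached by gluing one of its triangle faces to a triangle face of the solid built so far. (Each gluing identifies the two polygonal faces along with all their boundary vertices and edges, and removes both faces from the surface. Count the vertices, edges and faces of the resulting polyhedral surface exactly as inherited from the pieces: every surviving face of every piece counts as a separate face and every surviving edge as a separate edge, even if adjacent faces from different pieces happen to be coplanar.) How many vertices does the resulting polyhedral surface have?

A regular tetrahedron: V=4, E=6, F=4.
Attach a dodecagonal pyramid (V=13, E=24, F=13) along a 3-gon: merge 3 vertices and 3 edges, delete both glued faces → V=14, E=27, F=15.
Check: V − E + F = 14 − 27 + 15 = 2.

14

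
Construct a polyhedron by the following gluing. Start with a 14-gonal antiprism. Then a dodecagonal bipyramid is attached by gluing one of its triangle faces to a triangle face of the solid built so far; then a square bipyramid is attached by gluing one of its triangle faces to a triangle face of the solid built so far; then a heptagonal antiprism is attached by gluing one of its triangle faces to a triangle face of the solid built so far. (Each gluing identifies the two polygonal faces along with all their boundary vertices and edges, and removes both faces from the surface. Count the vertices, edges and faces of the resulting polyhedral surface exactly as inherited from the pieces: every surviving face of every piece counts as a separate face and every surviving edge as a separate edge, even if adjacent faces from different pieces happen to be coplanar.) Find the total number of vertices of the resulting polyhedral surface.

53

A 14-gonal antiprism: V=28, E=56, F=30.
Attach a dodecagonal bipyramid (V=14, E=36, F=24) along a 3-gon: merge 3 vertices and 3 edges, delete both glued faces → V=39, E=89, F=52.
Attach a square bipyramid (V=6, E=12, F=8) along a 3-gon: merge 3 vertices and 3 edges, delete both glued faces → V=42, E=98, F=58.
Attach a heptagonal antiprism (V=14, E=28, F=16) along a 3-gon: merge 3 vertices and 3 edges, delete both glued faces → V=53, E=123, F=72.
Check: V − E + F = 53 − 123 + 72 = 2.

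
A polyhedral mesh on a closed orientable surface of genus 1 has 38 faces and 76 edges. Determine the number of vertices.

38

For a closed orientable surface of genus 1, χ = 2 − 2·1 = 0.
V = 0 + E − F = 0 + 76 − 38 = 38.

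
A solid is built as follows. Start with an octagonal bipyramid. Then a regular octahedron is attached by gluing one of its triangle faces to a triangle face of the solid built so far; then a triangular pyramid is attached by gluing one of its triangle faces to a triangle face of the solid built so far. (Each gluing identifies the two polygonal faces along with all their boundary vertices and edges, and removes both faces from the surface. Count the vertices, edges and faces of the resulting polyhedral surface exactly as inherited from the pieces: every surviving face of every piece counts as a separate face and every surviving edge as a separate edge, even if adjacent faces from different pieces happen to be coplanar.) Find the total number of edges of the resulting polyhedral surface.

An octagonal bipyramid: V=10, E=24, F=16.
Attach a regular octahedron (V=6, E=12, F=8) along a 3-gon: merge 3 vertices and 3 edges, delete both glued faces → V=13, E=33, F=22.
Attach a triangular pyramid (V=4, E=6, F=4) along a 3-gon: merge 3 vertices and 3 edges, delete both glued faces → V=14, E=36, F=24.
Check: V − E + F = 14 − 36 + 24 = 2.

36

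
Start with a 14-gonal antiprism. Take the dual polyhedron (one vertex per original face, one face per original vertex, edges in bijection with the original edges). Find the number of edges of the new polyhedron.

The base solid has V = 28, E = 56, F = 30.
The dual swaps V and F and preserves E: V′ = F = 30, E′ = E = 56, F′ = V = 28.

56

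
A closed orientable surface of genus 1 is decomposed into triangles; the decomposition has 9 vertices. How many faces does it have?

18

χ = 2 − 2·1 = 0, and every face is a triangle so 3F = 2E.
V − E + F = 0 with E = 3F/2 gives 9 − (3/2 − 1)·F = 0, so F = 18 and E = 27.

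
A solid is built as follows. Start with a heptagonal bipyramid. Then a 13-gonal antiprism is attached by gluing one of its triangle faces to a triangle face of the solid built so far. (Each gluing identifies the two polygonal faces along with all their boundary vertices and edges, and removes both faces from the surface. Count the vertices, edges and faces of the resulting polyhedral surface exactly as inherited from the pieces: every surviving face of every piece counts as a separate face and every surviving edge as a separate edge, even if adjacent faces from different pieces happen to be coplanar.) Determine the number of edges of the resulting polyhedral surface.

70

A heptagonal bipyramid: V=9, E=21, F=14.
Attach a 13-gonal antiprism (V=26, E=52, F=28) along a 3-gon: merge 3 vertices and 3 edges, delete both glued faces → V=32, E=70, F=40.
Check: V − E + F = 32 − 70 + 40 = 2.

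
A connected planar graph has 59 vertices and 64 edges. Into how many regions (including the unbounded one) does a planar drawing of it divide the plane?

7

Euler's formula for a connected plane graph: V − E + F = 2, so F = 2 − 59 + 64 = 7.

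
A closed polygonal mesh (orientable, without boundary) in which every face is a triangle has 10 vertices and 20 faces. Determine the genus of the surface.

1

Every face is a triangle, so 2E = 3·20 = 60, giving E = 30.
χ = V − E + F = 10 − 30 + 20 = 0.
For a closed orientable surface χ = 2 − 2g, so g = (2 − (0))/2 = 1.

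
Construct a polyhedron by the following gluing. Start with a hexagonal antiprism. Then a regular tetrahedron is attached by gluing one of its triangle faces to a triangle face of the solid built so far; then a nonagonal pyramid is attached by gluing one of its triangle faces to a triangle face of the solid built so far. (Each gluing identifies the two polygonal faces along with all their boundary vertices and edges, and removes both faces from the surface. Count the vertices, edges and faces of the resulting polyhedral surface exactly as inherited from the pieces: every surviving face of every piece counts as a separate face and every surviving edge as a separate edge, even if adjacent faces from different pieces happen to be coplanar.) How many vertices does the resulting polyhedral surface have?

20

A hexagonal antiprism: V=12, E=24, F=14.
Attach a regular tetrahedron (V=4, E=6, F=4) along a 3-gon: merge 3 vertices and 3 edges, delete both glued faces → V=13, E=27, F=16.
Attach a nonagonal pyramid (V=10, E=18, F=10) along a 3-gon: merge 3 vertices and 3 edges, delete both glued faces → V=20, E=42, F=24.
Check: V − E + F = 20 − 42 + 24 = 2.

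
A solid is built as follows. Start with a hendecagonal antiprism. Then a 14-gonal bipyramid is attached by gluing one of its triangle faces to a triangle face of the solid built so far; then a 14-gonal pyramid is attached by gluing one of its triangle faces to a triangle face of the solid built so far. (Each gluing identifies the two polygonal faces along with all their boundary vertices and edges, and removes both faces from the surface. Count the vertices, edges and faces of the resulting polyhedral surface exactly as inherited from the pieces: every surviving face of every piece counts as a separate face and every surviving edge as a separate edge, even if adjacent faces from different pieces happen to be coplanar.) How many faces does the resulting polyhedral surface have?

A hendecagonal antiprism: V=22, E=44, F=24.
Attach a 14-gonal bipyramid (V=16, E=42, F=28) along a 3-gon: merge 3 vertices and 3 edges, delete both glued faces → V=35, E=83, F=50.
Attach a 14-gonal pyramid (V=15, E=28, F=15) along a 3-gon: merge 3 vertices and 3 edges, delete both glued faces → V=47, E=108, F=63.
Check: V − E + F = 47 − 108 + 63 = 2.

63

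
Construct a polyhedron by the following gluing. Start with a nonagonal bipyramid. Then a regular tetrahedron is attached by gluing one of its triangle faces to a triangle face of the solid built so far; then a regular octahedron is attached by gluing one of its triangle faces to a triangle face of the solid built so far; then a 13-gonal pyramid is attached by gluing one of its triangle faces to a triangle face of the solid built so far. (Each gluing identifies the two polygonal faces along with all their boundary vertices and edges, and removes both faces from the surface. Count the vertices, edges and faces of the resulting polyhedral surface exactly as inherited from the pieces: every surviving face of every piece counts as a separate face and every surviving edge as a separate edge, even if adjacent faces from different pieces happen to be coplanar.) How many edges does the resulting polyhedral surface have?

A nonagonal bipyramid: V=11, E=27, F=18.
Attach a regular tetrahedron (V=4, E=6, F=4) along a 3-gon: merge 3 vertices and 3 edges, delete both glued faces → V=12, E=30, F=20.
Attach a regular octahedron (V=6, E=12, F=8) along a 3-gon: merge 3 vertices and 3 edges, delete both glued faces → V=15, E=39, F=26.
Attach a 13-gonal pyramid (V=14, E=26, F=14) along a 3-gon: merge 3 vertices and 3 edges, delete both glued faces → V=26, E=62, F=38.
Check: V − E + F = 26 − 62 + 38 = 2.

62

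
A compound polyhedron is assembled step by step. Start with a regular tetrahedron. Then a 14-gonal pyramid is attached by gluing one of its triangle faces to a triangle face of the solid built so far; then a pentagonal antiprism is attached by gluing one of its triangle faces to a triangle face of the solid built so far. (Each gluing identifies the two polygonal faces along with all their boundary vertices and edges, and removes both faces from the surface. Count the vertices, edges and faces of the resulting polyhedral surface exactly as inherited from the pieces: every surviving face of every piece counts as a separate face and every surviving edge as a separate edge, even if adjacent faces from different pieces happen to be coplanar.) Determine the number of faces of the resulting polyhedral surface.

27

A regular tetrahedron: V=4, E=6, F=4.
Attach a 14-gonal pyramid (V=15, E=28, F=15) along a 3-gon: merge 3 vertices and 3 edges, delete both glued faces → V=16, E=31, F=17.
Attach a pentagonal antiprism (V=10, E=20, F=12) along a 3-gon: merge 3 vertices and 3 edges, delete both glued faces → V=23, E=48, F=27.
Check: V − E + F = 23 − 48 + 27 = 2.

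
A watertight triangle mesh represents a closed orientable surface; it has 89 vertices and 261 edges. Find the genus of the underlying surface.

0

Every face is a triangle and each edge borders two faces, so 3F = 2·261, giving F = 174.
χ = V − E + F = 89 − 261 + 174 = 2.
For a closed orientable surface χ = 2 − 2g, so g = (2 − (2))/2 = 0.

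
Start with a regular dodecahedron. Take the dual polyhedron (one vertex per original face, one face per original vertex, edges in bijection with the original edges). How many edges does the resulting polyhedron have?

30

The base solid has V = 20, E = 30, F = 12.
The dual swaps V and F and preserves E: V′ = F = 12, E′ = E = 30, F′ = V = 20.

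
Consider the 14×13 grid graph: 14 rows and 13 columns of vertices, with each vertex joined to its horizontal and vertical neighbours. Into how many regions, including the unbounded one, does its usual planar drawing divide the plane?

157

The grid has V = 14·13 = 182 vertices and E = 14·12 + 13·13 = 337 edges.
F = 2 − V + E = 2 − 182 + 337 = 157.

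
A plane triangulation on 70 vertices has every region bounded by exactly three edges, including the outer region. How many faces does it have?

136

In a plane triangulation 3F = 2E and V − E + F = 2, so F = 2V − 4 = 2·70 − 4 = 136.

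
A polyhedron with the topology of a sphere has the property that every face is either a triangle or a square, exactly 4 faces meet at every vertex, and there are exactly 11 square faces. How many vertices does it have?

17

Let x be the number of triangles; then F = 11 + x.
Edge–face incidences: 2E = 4·11 + 3·x = 44 + 3x.
Every vertex has degree 4, so 4V = 2E.
Euler: V − E + F = 2 ⇒ (2E)/4 − E + (11 + x) = 2.
Multiply by 8: 2·(2E) − 4·(2E) + 8·(11 + x) = 16, i.e. 88 + 8x − 2·(44 + 3x) = 16.
Collecting terms: 2x = 16, so x = 8.
Then 2E = 44 + 3·8 = 68, so E = 34, V = 2E/4 = 17, F = 11 + 8 = 19.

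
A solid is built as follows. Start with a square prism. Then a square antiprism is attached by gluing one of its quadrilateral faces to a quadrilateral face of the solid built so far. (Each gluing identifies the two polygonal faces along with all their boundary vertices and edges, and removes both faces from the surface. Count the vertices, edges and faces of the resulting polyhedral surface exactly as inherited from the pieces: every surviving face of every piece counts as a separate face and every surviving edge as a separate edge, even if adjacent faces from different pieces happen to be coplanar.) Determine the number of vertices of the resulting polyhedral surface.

12

A square prism: V=8, E=12, F=6.
Attach a square antiprism (V=8, E=16, F=10) along a 4-gon: merge 4 vertices and 4 edges, delete both glued faces → V=12, E=24, F=14.
Check: V − E + F = 12 − 24 + 14 = 2.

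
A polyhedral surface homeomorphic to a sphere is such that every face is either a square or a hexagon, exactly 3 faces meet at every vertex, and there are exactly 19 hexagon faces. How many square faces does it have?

6

Let x be the number of squares; then F = 19 + x.
Edge–face incidences: 2E = 6·19 + 4·x = 114 + 4x.
Every vertex has degree 3, so 3V = 2E.
Euler: V − E + F = 2 ⇒ (2E)/3 − E + (19 + x) = 2.
Multiply by 6: 2·(2E) − 3·(2E) + 6·(19 + x) = 12, i.e. 114 + 6x − (114 + 4x) = 12.
Collecting terms: 2x = 12, so x = 6.
Then 2E = 114 + 4·6 = 138, so E = 69, V = 2E/3 = 46, F = 19 + 6 = 25.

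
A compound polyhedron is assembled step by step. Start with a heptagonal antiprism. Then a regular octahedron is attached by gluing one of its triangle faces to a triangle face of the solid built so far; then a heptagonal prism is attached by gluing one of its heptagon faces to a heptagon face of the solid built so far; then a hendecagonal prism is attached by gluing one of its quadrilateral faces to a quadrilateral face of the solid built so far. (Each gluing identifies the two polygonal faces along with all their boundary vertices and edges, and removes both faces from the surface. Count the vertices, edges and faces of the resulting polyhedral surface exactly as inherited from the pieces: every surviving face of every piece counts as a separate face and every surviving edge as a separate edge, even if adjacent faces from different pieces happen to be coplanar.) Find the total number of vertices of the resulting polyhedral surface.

A heptagonal antiprism: V=14, E=28, F=16.
Attach a regular octahedron (V=6, E=12, F=8) along a 3-gon: merge 3 vertices and 3 edges, delete both glued faces → V=17, E=37, F=22.
Attach a heptagonal prism (V=14, E=21, F=9) along a 7-gon: merge 7 vertices and 7 edges, delete both glued faces → V=24, E=51, F=29.
Attach a hendecagonal prism (V=22, E=33, F=13) along a 4-gon: merge 4 vertices and 4 edges, delete both glued faces → V=42, E=80, F=40.
Check: V − E + F = 42 − 80 + 40 = 2.

42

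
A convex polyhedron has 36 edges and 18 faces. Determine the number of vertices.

Here V − E + F = 2.
V = 2 + E − F = 2 + 36 − 18 = 20.

20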